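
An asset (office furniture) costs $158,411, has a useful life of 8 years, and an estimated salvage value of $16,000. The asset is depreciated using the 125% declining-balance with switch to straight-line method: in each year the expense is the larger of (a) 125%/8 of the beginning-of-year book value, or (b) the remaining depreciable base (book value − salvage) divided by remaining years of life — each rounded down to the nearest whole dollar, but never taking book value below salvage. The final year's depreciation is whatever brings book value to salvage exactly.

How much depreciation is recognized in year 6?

Depreciable base = $158,411 − $16,000 = $142,411.
Year 1: DB = ⌊$158,411 × 125%/8⌋ = $24,751; SL = ⌊$142,411/8⌋ = $17,801 → take DB $24,751. Book value $133,660.
Year 2: DB = ⌊$133,660 × 125%/8⌋ = $20,884; SL = ⌊$117,660/7⌋ = $16,808 → take DB $20,884. Book value $112,776.
Year 3: DB = ⌊$112,776 × 125%/8⌋ = $17,621; SL = ⌊$96,776/6⌋ = $16,129 → take DB $17,621. Book value $95,155.
Year 4: DB = ⌊$95,155 × 125%/8⌋ = $14,867; SL = ⌊$79,155/5⌋ = $15,831 → take SL $15,831. Book value $79,324.
Year 5: DB = ⌊$79,324 × 125%/8⌋ = $12,394; SL = ⌊$63,324/4⌋ = $15,831 → take SL $15,831. Book value $63,493.
Year 6: DB = ⌊$63,493 × 125%/8⌋ = $9,920; SL = ⌊$47,493/3⌋ = $15,831 → take SL $15,831. Book value $47,662.

$15,831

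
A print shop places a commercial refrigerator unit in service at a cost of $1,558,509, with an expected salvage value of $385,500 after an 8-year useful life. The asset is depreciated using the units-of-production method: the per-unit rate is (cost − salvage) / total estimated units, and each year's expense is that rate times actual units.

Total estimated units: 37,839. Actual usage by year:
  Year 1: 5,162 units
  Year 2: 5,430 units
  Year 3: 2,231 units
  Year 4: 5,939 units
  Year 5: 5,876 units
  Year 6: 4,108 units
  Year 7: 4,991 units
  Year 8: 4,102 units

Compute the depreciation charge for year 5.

Depreciable base = $1,558,509 − $385,500 = $1,173,009.
Rate = $1,173,009 / 37,839 units = $31 per unit.
Year 1: 5,162 × $31 = $160,022. Book value $1,398,487.
Year 2: 5,430 × $31 = $168,330. Book value $1,230,157.
Year 3: 2,231 × $31 = $69,161. Book value $1,160,996.
Year 4: 5,939 × $31 = $184,109. Book value $976,887.
Year 5: 5,876 × $31 = $182,156. Book value $794,731.

$182,156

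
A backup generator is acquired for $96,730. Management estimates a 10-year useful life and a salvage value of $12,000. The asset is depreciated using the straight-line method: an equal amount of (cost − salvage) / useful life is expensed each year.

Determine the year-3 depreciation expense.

Depreciable base = $96,730 − $12,000 = $84,730.
Annual expense = $84,730 / 10 = $8,473.

$8,473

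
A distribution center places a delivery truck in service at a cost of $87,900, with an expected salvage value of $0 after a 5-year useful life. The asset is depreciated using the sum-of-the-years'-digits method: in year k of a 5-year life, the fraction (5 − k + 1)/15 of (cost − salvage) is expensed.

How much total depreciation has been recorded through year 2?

Depreciable base = $87,900 − $0 = $87,900.
Sum of the years' digits = 5+4+3+2+1 = 15.
Year 1: $87,900 × 5/15 = $29,300. Book value $58,600.
Year 2: $87,900 × 4/15 = $23,440. Book value $35,160.
Accumulated through year 2 = $87,900 − $35,160 = $52,740.

$52,740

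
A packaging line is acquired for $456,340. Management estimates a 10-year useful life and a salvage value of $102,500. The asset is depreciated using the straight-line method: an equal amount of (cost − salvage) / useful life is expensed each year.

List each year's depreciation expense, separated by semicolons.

$35,384; $35,384; $35,384; $35,384; $35,384; $35,384; $35,384; $35,384; $35,384; $35,384

Depreciable base = $456,340 − $102,500 = $353,840.
Annual expense = $353,840 / 10 = $35,384.
End of year 1: book value $420,956.
End of year 2: book value $385,572.
End of year 3: book value $350,188.
End of year 4: book value $314,804.
End of year 5: book value $279,420.
End of year 6: book value $244,036.
End of year 7: book value $208,652.
End of year 8: book value $173,268.
End of year 9: book value $137,884.
End of year 10: book value $102,500.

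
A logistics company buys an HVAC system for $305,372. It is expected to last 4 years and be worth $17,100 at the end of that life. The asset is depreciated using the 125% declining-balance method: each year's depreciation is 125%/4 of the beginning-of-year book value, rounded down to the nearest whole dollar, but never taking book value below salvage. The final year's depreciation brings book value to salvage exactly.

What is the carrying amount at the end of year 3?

$99,232

Depreciable base = $305,372 − $17,100 = $288,272.
Year 1: ⌊$305,372 × 125%/4⌋ = $95,428. Book value $209,944.
Year 2: ⌊$209,944 × 125%/4⌋ = $65,607. Book value $144,337.
Year 3: ⌊$144,337 × 125%/4⌋ = $45,105. Book value $99,232.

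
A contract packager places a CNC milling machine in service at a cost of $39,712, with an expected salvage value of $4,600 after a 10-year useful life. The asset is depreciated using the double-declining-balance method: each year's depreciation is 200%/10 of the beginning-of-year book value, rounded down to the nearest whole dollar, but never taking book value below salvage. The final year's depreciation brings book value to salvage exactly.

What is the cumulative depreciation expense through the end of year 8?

$33,048

Depreciable base = $39,712 − $4,600 = $35,112.
Year 1: ⌊$39,712 × 200%/10⌋ = $7,942. Book value $31,770.
Year 2: ⌊$31,770 × 200%/10⌋ = $6,354. Book value $25,416.
Year 3: ⌊$25,416 × 200%/10⌋ = $5,083. Book value $20,333.
Year 4: ⌊$20,333 × 200%/10⌋ = $4,066. Book value $16,267.
Year 5: ⌊$16,267 × 200%/10⌋ = $3,253. Book value $13,014.
Year 6: ⌊$13,014 × 200%/10⌋ = $2,602. Book value $10,412.
Year 7: ⌊$10,412 × 200%/10⌋ = $2,082. Book value $8,330.
Year 8: ⌊$8,330 × 200%/10⌋ = $1,666. Book value $6,664.
Accumulated through year 8 = $39,712 − $6,664 = $33,048.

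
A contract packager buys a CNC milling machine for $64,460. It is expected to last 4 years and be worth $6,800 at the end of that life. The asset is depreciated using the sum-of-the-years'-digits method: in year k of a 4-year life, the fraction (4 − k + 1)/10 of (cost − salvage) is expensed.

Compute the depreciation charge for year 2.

$17,298

Depreciable base = $64,460 − $6,800 = $57,660.
Sum of the years' digits = 4+3+2+1 = 10.
Year 1: $57,660 × 4/10 = $23,064. Book value $41,396.
Year 2: $57,660 × 3/10 = $17,298. Book value $24,098.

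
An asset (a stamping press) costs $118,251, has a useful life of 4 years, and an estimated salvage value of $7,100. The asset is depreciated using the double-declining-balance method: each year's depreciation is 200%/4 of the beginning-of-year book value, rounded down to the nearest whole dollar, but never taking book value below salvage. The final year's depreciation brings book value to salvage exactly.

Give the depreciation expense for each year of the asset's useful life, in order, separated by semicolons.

$59,125; $29,563; $14,781; $7,682

Depreciable base = $118,251 − $7,100 = $111,151.
Year 1: ⌊$118,251 × 200%/4⌋ = $59,125. Book value $59,126.
Year 2: ⌊$59,126 × 200%/4⌋ = $29,563. Book value $29,563.
Year 3: ⌊$29,563 × 200%/4⌋ = $14,781. Book value $14,782.
Year 4 (final): $14,782 − $7,100 = $7,682. Book value $7,100.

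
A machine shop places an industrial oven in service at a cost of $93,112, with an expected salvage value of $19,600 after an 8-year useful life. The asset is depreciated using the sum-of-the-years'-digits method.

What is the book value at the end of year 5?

$31,852

Depreciable base = $93,112 − $19,600 = $73,512.
Sum of the years' digits = 8+7+6+5+4+3+2+1 = 36.
Year 1: $73,512 × 8/36 = $16,336. Book value $76,776.
Year 2: $73,512 × 7/36 = $14,294. Book value $62,482.
Year 3: $73,512 × 6/36 = $12,252. Book value $50,230.
Year 4: $73,512 × 5/36 = $10,210. Book value $40,020.
Year 5: $73,512 × 4/36 = $8,168. Book value $31,852.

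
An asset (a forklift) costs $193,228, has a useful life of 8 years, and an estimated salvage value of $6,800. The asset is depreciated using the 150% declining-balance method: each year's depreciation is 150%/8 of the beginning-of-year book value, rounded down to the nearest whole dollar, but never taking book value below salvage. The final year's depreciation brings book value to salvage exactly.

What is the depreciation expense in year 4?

$19,433

Depreciable base = $193,228 − $6,800 = $186,428.
Year 1: ⌊$193,228 × 150%/8⌋ = $36,230. Book value $156,998.
Year 2: ⌊$156,998 × 150%/8⌋ = $29,437. Book value $127,561.
Year 3: ⌊$127,561 × 150%/8⌋ = $23,917. Book value $103,644.
Year 4: ⌊$103,644 × 150%/8⌋ = $19,433. Book value $84,211.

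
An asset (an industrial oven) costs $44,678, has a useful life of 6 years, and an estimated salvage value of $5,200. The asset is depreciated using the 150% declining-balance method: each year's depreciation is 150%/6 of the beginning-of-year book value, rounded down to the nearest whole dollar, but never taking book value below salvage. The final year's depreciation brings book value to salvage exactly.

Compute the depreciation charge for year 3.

$6,283

Depreciable base = $44,678 − $5,200 = $39,478.
Year 1: ⌊$44,678 × 150%/6⌋ = $11,169. Book value $33,509.
Year 2: ⌊$33,509 × 150%/6⌋ = $8,377. Book value $25,132.
Year 3: ⌊$25,132 × 150%/6⌋ = $6,283. Book value $18,849.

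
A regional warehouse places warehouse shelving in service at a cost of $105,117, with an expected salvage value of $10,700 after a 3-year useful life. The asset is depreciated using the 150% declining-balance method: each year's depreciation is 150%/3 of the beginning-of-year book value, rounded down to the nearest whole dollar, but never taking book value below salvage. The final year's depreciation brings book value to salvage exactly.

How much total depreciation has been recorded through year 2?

$78,837

Depreciable base = $105,117 − $10,700 = $94,417.
Year 1: ⌊$105,117 × 150%/3⌋ = $52,558. Book value $52,559.
Year 2: ⌊$52,559 × 150%/3⌋ = $26,279. Book value $26,280.
Accumulated through year 2 = $105,117 − $26,280 = $78,837.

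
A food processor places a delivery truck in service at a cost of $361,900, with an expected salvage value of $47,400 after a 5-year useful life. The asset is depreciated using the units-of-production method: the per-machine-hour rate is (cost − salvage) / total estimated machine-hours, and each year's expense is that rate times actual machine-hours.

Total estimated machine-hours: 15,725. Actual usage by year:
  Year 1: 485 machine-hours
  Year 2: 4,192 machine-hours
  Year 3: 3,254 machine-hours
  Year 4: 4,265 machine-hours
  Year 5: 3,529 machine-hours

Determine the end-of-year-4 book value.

$117,980

Depreciable base = $361,900 − $47,400 = $314,500.
Rate = $314,500 / 15,725 machine-hours = $20 per machine-hour.
Year 1: 485 × $20 = $9,700. Book value $352,200.
Year 2: 4,192 × $20 = $83,840. Book value $268,360.
Year 3: 3,254 × $20 = $65,080. Book value $203,280.
Year 4: 4,265 × $20 = $85,300. Book value $117,980.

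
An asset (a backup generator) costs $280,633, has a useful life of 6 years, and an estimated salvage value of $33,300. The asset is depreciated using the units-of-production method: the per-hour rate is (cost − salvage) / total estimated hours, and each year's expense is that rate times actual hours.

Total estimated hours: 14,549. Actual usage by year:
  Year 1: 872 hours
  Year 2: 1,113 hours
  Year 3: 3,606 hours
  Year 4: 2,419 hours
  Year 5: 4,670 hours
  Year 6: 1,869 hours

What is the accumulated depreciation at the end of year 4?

$136,170

Depreciable base = $280,633 − $33,300 = $247,333.
Rate = $247,333 / 14,549 hours = $17 per hour.
Year 1: 872 × $17 = $14,824. Book value $265,809.
Year 2: 1,113 × $17 = $18,921. Book value $246,888.
Year 3: 3,606 × $17 = $61,302. Book value $185,586.
Year 4: 2,419 × $17 = $41,123. Book value $144,463.
Accumulated through year 4 = $280,633 − $144,463 = $136,170.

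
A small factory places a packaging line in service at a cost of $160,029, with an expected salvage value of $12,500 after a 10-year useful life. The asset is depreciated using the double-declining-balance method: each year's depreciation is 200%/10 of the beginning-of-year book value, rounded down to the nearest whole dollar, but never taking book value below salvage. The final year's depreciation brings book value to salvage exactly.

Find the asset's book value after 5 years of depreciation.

$52,440

Depreciable base = $160,029 − $12,500 = $147,529.
Year 1: ⌊$160,029 × 200%/10⌋ = $32,005. Book value $128,024.
Year 2: ⌊$128,024 × 200%/10⌋ = $25,604. Book value $102,420.
Year 3: ⌊$102,420 × 200%/10⌋ = $20,484. Book value $81,936.
Year 4: ⌊$81,936 × 200%/10⌋ = $16,387. Book value $65,549.
Year 5: ⌊$65,549 × 200%/10⌋ = $13,109. Book value $52,440.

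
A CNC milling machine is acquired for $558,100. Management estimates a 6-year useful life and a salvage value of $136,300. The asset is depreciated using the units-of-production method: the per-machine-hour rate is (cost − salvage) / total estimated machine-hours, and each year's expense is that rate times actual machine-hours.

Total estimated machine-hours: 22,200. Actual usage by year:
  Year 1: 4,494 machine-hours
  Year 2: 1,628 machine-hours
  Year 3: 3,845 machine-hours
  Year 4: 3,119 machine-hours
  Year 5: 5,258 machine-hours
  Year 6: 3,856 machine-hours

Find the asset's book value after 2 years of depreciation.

$441,782

Depreciable base = $558,100 − $136,300 = $421,800.
Rate = $421,800 / 22,200 machine-hours = $19 per machine-hour.
Year 1: 4,494 × $19 = $85,386. Book value $472,714.
Year 2: 1,628 × $19 = $30,932. Book value $441,782.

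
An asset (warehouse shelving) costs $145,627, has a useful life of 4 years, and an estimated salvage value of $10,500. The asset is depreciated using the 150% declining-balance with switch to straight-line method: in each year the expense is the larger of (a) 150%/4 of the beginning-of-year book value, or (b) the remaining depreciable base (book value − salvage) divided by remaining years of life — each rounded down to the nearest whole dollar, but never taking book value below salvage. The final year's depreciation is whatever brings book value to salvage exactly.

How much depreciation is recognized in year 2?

$34,131

Depreciable base = $145,627 − $10,500 = $135,127.
Year 1: DB = ⌊$145,627 × 150%/4⌋ = $54,610; SL = ⌊$135,127/4⌋ = $33,781 → take DB $54,610. Book value $91,017.
Year 2: DB = ⌊$91,017 × 150%/4⌋ = $34,131; SL = ⌊$80,517/3⌋ = $26,839 → take DB $34,131. Book value $56,886.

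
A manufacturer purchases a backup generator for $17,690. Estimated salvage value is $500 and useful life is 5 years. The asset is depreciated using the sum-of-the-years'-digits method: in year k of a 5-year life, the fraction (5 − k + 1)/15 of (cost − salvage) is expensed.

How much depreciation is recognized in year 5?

$1,146

Depreciable base = $17,690 − $500 = $17,190.
Sum of the years' digits = 5+4+3+2+1 = 15.
Year 1: $17,190 × 5/15 = $5,730. Book value $11,960.
Year 2: $17,190 × 4/15 = $4,584. Book value $7,376.
Year 3: $17,190 × 3/15 = $3,438. Book value $3,938.
Year 4: $17,190 × 2/15 = $2,292. Book value $1,646.
Year 5: $17,190 × 1/15 = $1,146. Book value $500.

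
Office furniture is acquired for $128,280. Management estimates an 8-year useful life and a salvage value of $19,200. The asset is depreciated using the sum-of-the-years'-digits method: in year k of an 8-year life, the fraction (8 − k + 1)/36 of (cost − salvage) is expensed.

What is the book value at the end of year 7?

$22,230

Depreciable base = $128,280 − $19,200 = $109,080.
Sum of the years' digits = 8+7+6+5+4+3+2+1 = 36.
Year 1: $109,080 × 8/36 = $24,240. Book value $104,040.
Year 2: $109,080 × 7/36 = $21,210. Book value $82,830.
Year 3: $109,080 × 6/36 = $18,180. Book value $64,650.
Year 4: $109,080 × 5/36 = $15,150. Book value $49,500.
Year 5: $109,080 × 4/36 = $12,120. Book value $37,380.
Year 6: $109,080 × 3/36 = $9,090. Book value $28,290.
Year 7: $109,080 × 2/36 = $6,060. Book value $22,230.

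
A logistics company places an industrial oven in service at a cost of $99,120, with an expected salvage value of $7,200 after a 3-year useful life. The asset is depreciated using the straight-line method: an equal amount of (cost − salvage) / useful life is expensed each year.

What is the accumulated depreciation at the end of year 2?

$61,280

Depreciable base = $99,120 − $7,200 = $91,920.
Annual expense = $91,920 / 3 = $30,640.
End of year 1: book value $68,480.
End of year 2: book value $37,840.
Accumulated through year 2 = $99,120 − $37,840 = $61,280.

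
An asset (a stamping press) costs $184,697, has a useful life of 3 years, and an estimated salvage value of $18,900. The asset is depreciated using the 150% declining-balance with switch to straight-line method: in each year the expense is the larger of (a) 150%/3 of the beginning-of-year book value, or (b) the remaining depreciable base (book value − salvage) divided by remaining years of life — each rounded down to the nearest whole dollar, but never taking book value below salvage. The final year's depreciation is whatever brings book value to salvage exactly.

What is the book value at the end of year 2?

$46,175

Depreciable base = $184,697 − $18,900 = $165,797.
Year 1: DB = ⌊$184,697 × 150%/3⌋ = $92,348; SL = ⌊$165,797/3⌋ = $55,265 → take DB $92,348. Book value $92,349.
Year 2: DB = ⌊$92,349 × 150%/3⌋ = $46,174; SL = ⌊$73,449/2⌋ = $36,724 → take DB $46,174. Book value $46,175.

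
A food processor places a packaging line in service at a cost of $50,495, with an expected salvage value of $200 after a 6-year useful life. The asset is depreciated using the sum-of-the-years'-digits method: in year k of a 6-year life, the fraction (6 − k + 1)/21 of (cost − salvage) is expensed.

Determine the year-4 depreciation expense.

$7,185

Depreciable base = $50,495 − $200 = $50,295.
Sum of the years' digits = 6+5+4+3+2+1 = 21.
Year 1: $50,295 × 6/21 = $14,370. Book value $36,125.
Year 2: $50,295 × 5/21 = $11,975. Book value $24,150.
Year 3: $50,295 × 4/21 = $9,580. Book value $14,570.
Year 4: $50,295 × 3/21 = $7,185. Book value $7,385.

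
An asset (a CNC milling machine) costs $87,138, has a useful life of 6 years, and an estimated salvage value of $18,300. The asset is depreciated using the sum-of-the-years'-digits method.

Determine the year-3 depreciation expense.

$13,112

Depreciable base = $87,138 − $18,300 = $68,838.
Sum of the years' digits = 6+5+4+3+2+1 = 21.
Year 1: $68,838 × 6/21 = $19,668. Book value $67,470.
Year 2: $68,838 × 5/21 = $16,390. Book value $51,080.
Year 3: $68,838 × 4/21 = $13,112. Book value $37,968.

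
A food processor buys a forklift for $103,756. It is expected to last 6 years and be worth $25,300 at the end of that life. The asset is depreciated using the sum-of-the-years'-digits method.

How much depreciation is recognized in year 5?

$7,472

Depreciable base = $103,756 − $25,300 = $78,456.
Sum of the years' digits = 6+5+4+3+2+1 = 21.
Year 1: $78,456 × 6/21 = $22,416. Book value $81,340.
Year 2: $78,456 × 5/21 = $18,680. Book value $62,660.
Year 3: $78,456 × 4/21 = $14,944. Book value $47,716.
Year 4: $78,456 × 3/21 = $11,208. Book value $36,508.
Year 5: $78,456 × 2/21 = $7,472. Book value $29,036.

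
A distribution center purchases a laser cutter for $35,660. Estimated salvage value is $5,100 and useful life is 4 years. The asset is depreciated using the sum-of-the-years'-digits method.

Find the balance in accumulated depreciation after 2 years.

Depreciable base = $35,660 − $5,100 = $30,560.
Sum of the years' digits = 4+3+2+1 = 10.
Year 1: $30,560 × 4/10 = $12,224. Book value $23,436.
Year 2: $30,560 × 3/10 = $9,168. Book value $14,268.
Accumulated through year 2 = $35,660 − $14,268 = $21,392.

$21,392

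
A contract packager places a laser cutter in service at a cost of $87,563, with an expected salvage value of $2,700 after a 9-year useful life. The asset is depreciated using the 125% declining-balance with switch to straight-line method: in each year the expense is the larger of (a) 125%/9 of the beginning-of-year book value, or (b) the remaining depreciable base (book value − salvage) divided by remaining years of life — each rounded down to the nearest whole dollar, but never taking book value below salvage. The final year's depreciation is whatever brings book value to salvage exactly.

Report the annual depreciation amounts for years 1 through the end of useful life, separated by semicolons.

$12,161; $10,472; $9,018; $8,868; $8,868; $8,869; $8,869; $8,869; $8,869

Depreciable base = $87,563 − $2,700 = $84,863.
Year 1: DB = ⌊$87,563 × 125%/9⌋ = $12,161; SL = ⌊$84,863/9⌋ = $9,429 → take DB $12,161. Book value $75,402.
Year 2: DB = ⌊$75,402 × 125%/9⌋ = $10,472; SL = ⌊$72,702/8⌋ = $9,087 → take DB $10,472. Book value $64,930.
Year 3: DB = ⌊$64,930 × 125%/9⌋ = $9,018; SL = ⌊$62,230/7⌋ = $8,890 → take DB $9,018. Book value $55,912.
Year 4: DB = ⌊$55,912 × 125%/9⌋ = $7,765; SL = ⌊$53,212/6⌋ = $8,868 → take SL $8,868. Book value $47,044.
Year 5: DB = ⌊$47,044 × 125%/9⌋ = $6,533; SL = ⌊$44,344/5⌋ = $8,868 → take SL $8,868. Book value $38,176.
Year 6: DB = ⌊$38,176 × 125%/9⌋ = $5,302; SL = ⌊$35,476/4⌋ = $8,869 → take SL $8,869. Book value $29,307.
Year 7: DB = ⌊$29,307 × 125%/9⌋ = $4,070; SL = ⌊$26,607/3⌋ = $8,869 → take SL $8,869. Book value $20,438.
Year 8: DB = ⌊$20,438 × 125%/9⌋ = $2,838; SL = ⌊$17,738/2⌋ = $8,869 → take SL $8,869. Book value $11,569.
Year 9 (final): $11,569 − $2,700 = $8,869. Book value $2,700.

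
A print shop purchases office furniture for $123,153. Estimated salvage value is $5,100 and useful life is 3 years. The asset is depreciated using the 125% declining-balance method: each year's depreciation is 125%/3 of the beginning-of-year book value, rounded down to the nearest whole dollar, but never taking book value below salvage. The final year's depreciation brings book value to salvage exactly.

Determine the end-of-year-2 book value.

Depreciable base = $123,153 − $5,100 = $118,053.
Year 1: ⌊$123,153 × 125%/3⌋ = $51,313. Book value $71,840.
Year 2: ⌊$71,840 × 125%/3⌋ = $29,933. Book value $41,907.

$41,907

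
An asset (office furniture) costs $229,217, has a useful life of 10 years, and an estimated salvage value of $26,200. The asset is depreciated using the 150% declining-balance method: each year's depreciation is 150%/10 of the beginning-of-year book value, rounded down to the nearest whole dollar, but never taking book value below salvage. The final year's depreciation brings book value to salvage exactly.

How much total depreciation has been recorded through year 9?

Depreciable base = $229,217 − $26,200 = $203,017.
Year 1: ⌊$229,217 × 150%/10⌋ = $34,382. Book value $194,835.
Year 2: ⌊$194,835 × 150%/10⌋ = $29,225. Book value $165,610.
Year 3: ⌊$165,610 × 150%/10⌋ = $24,841. Book value $140,769.
Year 4: ⌊$140,769 × 150%/10⌋ = $21,115. Book value $119,654.
Year 5: ⌊$119,654 × 150%/10⌋ = $17,948. Book value $101,706.
Year 6: ⌊$101,706 × 150%/10⌋ = $15,255. Book value $86,451.
Year 7: ⌊$86,451 × 150%/10⌋ = $12,967. Book value $73,484.
Year 8: ⌊$73,484 × 150%/10⌋ = $11,022. Book value $62,462.
Year 9: ⌊$62,462 × 150%/10⌋ = $9,369. Book value $53,093.
Accumulated through year 9 = $229,217 − $53,093 = $176,124.

$176,124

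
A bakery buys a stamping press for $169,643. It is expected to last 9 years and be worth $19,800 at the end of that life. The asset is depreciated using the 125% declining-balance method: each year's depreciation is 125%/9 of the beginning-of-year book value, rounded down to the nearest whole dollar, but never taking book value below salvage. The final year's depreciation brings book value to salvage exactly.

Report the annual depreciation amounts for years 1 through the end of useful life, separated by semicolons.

Depreciable base = $169,643 − $19,800 = $149,843.
Year 1: ⌊$169,643 × 125%/9⌋ = $23,561. Book value $146,082.
Year 2: ⌊$146,082 × 125%/9⌋ = $20,289. Book value $125,793.
Year 3: ⌊$125,793 × 125%/9⌋ = $17,471. Book value $108,322.
Year 4: ⌊$108,322 × 125%/9⌋ = $15,044. Book value $93,278.
Year 5: ⌊$93,278 × 125%/9⌋ = $12,955. Book value $80,323.
Year 6: ⌊$80,323 × 125%/9⌋ = $11,155. Book value $69,168.
Year 7: ⌊$69,168 × 125%/9⌋ = $9,606. Book value $59,562.
Year 8: ⌊$59,562 × 125%/9⌋ = $8,272. Book value $51,290.
Year 9 (final): $51,290 − $19,800 = $31,490. Book value $19,800.

$23,561; $20,289; $17,471; $15,044; $12,955; $11,155; $9,606; $8,272; $31,490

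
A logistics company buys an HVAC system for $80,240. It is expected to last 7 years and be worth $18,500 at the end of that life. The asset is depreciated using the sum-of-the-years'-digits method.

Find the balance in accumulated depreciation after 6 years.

$59,535

Depreciable base = $80,240 − $18,500 = $61,740.
Sum of the years' digits = 7+6+5+4+3+2+1 = 28.
Year 1: $61,740 × 7/28 = $15,435. Book value $64,805.
Year 2: $61,740 × 6/28 = $13,230. Book value $51,575.
Year 3: $61,740 × 5/28 = $11,025. Book value $40,550.
Year 4: $61,740 × 4/28 = $8,820. Book value $31,730.
Year 5: $61,740 × 3/28 = $6,615. Book value $25,115.
Year 6: $61,740 × 2/28 = $4,410. Book value $20,705.
Accumulated through year 6 = $80,240 − $20,705 = $59,535.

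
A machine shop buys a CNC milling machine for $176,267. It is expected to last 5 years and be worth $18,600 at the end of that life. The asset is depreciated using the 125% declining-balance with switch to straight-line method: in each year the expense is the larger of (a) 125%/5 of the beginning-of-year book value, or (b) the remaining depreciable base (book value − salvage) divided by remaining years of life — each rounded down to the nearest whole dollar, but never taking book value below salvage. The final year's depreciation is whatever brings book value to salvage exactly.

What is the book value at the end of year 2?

Depreciable base = $176,267 − $18,600 = $157,667.
Year 1: DB = ⌊$176,267 × 125%/5⌋ = $44,066; SL = ⌊$157,667/5⌋ = $31,533 → take DB $44,066. Book value $132,201.
Year 2: DB = ⌊$132,201 × 125%/5⌋ = $33,050; SL = ⌊$113,601/4⌋ = $28,400 → take DB $33,050. Book value $99,151.

$99,151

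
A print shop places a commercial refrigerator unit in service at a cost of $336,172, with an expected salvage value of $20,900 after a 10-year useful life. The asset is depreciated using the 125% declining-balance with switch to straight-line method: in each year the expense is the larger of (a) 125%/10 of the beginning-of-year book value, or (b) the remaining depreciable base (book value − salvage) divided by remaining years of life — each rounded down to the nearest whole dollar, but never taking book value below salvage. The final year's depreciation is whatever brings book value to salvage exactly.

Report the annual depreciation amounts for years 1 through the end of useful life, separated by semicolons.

$42,021; $36,768; $32,172; $29,187; $29,187; $29,187; $29,187; $29,187; $29,188; $29,188

Depreciable base = $336,172 − $20,900 = $315,272.
Year 1: DB = ⌊$336,172 × 125%/10⌋ = $42,021; SL = ⌊$315,272/10⌋ = $31,527 → take DB $42,021. Book value $294,151.
Year 2: DB = ⌊$294,151 × 125%/10⌋ = $36,768; SL = ⌊$273,251/9⌋ = $30,361 → take DB $36,768. Book value $257,383.
Year 3: DB = ⌊$257,383 × 125%/10⌋ = $32,172; SL = ⌊$236,483/8⌋ = $29,560 → take DB $32,172. Book value $225,211.
Year 4: DB = ⌊$225,211 × 125%/10⌋ = $28,151; SL = ⌊$204,311/7⌋ = $29,187 → take SL $29,187. Book value $196,024.
Year 5: DB = ⌊$196,024 × 125%/10⌋ = $24,503; SL = ⌊$175,124/6⌋ = $29,187 → take SL $29,187. Book value $166,837.
Year 6: DB = ⌊$166,837 × 125%/10⌋ = $20,854; SL = ⌊$145,937/5⌋ = $29,187 → take SL $29,187. Book value $137,650.
Year 7: DB = ⌊$137,650 × 125%/10⌋ = $17,206; SL = ⌊$116,750/4⌋ = $29,187 → take SL $29,187. Book value $108,463.
Year 8: DB = ⌊$108,463 × 125%/10⌋ = $13,557; SL = ⌊$87,563/3⌋ = $29,187 → take SL $29,187. Book value $79,276.
Year 9: DB = ⌊$79,276 × 125%/10⌋ = $9,909; SL = ⌊$58,376/2⌋ = $29,188 → take SL $29,188. Book value $50,088.
Year 10 (final): $50,088 − $20,900 = $29,188. Book value $20,900.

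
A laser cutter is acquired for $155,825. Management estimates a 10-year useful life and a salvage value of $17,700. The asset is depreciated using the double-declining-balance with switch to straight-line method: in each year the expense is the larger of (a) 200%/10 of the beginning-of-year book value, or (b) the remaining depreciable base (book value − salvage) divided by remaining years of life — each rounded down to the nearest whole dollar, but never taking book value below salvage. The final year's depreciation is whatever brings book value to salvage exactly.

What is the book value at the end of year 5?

Depreciable base = $155,825 − $17,700 = $138,125.
Year 1: DB = ⌊$155,825 × 200%/10⌋ = $31,165; SL = ⌊$138,125/10⌋ = $13,812 → take DB $31,165. Book value $124,660.
Year 2: DB = ⌊$124,660 × 200%/10⌋ = $24,932; SL = ⌊$106,960/9⌋ = $11,884 → take DB $24,932. Book value $99,728.
Year 3: DB = ⌊$99,728 × 200%/10⌋ = $19,945; SL = ⌊$82,028/8⌋ = $10,253 → take DB $19,945. Book value $79,783.
Year 4: DB = ⌊$79,783 × 200%/10⌋ = $15,956; SL = ⌊$62,083/7⌋ = $8,869 → take DB $15,956. Book value $63,827.
Year 5: DB = ⌊$63,827 × 200%/10⌋ = $12,765; SL = ⌊$46,127/6⌋ = $7,687 → take DB $12,765. Book value $51,062.

$51,062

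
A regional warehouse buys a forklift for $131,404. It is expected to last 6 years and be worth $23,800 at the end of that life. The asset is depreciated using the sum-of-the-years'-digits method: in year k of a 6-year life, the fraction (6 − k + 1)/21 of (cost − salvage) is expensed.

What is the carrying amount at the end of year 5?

Depreciable base = $131,404 − $23,800 = $107,604.
Sum of the years' digits = 6+5+4+3+2+1 = 21.
Year 1: $107,604 × 6/21 = $30,744. Book value $100,660.
Year 2: $107,604 × 5/21 = $25,620. Book value $75,040.
Year 3: $107,604 × 4/21 = $20,496. Book value $54,544.
Year 4: $107,604 × 3/21 = $15,372. Book value $39,172.
Year 5: $107,604 × 2/21 = $10,248. Book value $28,924.

$28,924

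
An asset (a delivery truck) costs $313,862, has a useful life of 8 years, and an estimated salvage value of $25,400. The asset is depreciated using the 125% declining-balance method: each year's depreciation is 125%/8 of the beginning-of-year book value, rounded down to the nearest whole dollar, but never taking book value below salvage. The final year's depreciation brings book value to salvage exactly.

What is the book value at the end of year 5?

Depreciable base = $313,862 − $25,400 = $288,462.
Year 1: ⌊$313,862 × 125%/8⌋ = $49,040. Book value $264,822.
Year 2: ⌊$264,822 × 125%/8⌋ = $41,378. Book value $223,444.
Year 3: ⌊$223,444 × 125%/8⌋ = $34,913. Book value $188,531.
Year 4: ⌊$188,531 × 125%/8⌋ = $29,457. Book value $159,074.
Year 5: ⌊$159,074 × 125%/8⌋ = $24,855. Book value $134,219.

$134,219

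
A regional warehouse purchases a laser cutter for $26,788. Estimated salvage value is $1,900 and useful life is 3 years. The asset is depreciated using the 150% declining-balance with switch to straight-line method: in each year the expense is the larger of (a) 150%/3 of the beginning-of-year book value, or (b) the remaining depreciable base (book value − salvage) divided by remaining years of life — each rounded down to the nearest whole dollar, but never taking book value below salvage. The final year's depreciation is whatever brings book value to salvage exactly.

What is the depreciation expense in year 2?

Depreciable base = $26,788 − $1,900 = $24,888.
Year 1: DB = ⌊$26,788 × 150%/3⌋ = $13,394; SL = ⌊$24,888/3⌋ = $8,296 → take DB $13,394. Book value $13,394.
Year 2: DB = ⌊$13,394 × 150%/3⌋ = $6,697; SL = ⌊$11,494/2⌋ = $5,747 → take DB $6,697. Book value $6,697.

$6,697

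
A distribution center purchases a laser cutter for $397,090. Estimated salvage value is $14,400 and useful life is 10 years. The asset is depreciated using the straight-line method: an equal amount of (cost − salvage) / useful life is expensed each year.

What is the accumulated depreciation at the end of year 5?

$191,345

Depreciable base = $397,090 − $14,400 = $382,690.
Annual expense = $382,690 / 10 = $38,269.
End of year 1: book value $358,821.
End of year 2: book value $320,552.
End of year 3: book value $282,283.
End of year 4: book value $244,014.
End of year 5: book value $205,745.
Accumulated through year 5 = $397,090 − $205,745 = $191,345.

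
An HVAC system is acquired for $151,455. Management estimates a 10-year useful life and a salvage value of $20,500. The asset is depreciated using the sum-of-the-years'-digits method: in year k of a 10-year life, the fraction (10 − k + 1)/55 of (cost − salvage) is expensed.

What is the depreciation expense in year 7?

Depreciable base = $151,455 − $20,500 = $130,955.
Sum of the years' digits = 10+9+8+7+6+5+4+3+2+1 = 55.
Year 1: $130,955 × 10/55 = $23,810. Book value $127,645.
Year 2: $130,955 × 9/55 = $21,429. Book value $106,216.
Year 3: $130,955 × 8/55 = $19,048. Book value $87,168.
Year 4: $130,955 × 7/55 = $16,667. Book value $70,501.
Year 5: $130,955 × 6/55 = $14,286. Book value $56,215.
Year 6: $130,955 × 5/55 = $11,905. Book value $44,310.
Year 7: $130,955 × 4/55 = $9,524. Book value $34,786.

$9,524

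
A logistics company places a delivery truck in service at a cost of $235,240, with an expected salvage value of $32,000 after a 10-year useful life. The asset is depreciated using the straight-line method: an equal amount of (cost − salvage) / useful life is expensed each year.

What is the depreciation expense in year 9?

Depreciable base = $235,240 − $32,000 = $203,240.
Annual expense = $203,240 / 10 = $20,324.

$20,324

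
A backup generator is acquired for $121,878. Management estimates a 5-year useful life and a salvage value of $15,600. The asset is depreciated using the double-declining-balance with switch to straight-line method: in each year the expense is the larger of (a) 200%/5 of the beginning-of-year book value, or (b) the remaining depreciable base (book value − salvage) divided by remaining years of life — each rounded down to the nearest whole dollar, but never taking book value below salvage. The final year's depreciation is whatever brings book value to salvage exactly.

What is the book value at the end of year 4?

Depreciable base = $121,878 − $15,600 = $106,278.
Year 1: DB = ⌊$121,878 × 200%/5⌋ = $48,751; SL = ⌊$106,278/5⌋ = $21,255 → take DB $48,751. Book value $73,127.
Year 2: DB = ⌊$73,127 × 200%/5⌋ = $29,250; SL = ⌊$57,527/4⌋ = $14,381 → take DB $29,250. Book value $43,877.
Year 3: DB = ⌊$43,877 × 200%/5⌋ = $17,550; SL = ⌊$28,277/3⌋ = $9,425 → take DB $17,550. Book value $26,327.
Year 4: DB = ⌊$26,327 × 200%/5⌋ = $10,530; SL = ⌊$10,727/2⌋ = $5,363 → take DB $10,530. Book value $15,797.

$15,797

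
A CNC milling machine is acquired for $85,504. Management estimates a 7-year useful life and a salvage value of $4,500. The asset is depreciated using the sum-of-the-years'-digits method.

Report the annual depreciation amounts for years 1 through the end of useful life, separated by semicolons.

$20,251; $17,358; $14,465; $11,572; $8,679; $5,786; $2,893

Depreciable base = $85,504 − $4,500 = $81,004.
Sum of the years' digits = 7+6+5+4+3+2+1 = 28.
Year 1: $81,004 × 7/28 = $20,251. Book value $65,253.
Year 2: $81,004 × 6/28 = $17,358. Book value $47,895.
Year 3: $81,004 × 5/28 = $14,465. Book value $33,430.
Year 4: $81,004 × 4/28 = $11,572. Book value $21,858.
Year 5: $81,004 × 3/28 = $8,679. Book value $13,179.
Year 6: $81,004 × 2/28 = $5,786. Book value $7,393.
Year 7: $81,004 × 1/28 = $2,893. Book value $4,500.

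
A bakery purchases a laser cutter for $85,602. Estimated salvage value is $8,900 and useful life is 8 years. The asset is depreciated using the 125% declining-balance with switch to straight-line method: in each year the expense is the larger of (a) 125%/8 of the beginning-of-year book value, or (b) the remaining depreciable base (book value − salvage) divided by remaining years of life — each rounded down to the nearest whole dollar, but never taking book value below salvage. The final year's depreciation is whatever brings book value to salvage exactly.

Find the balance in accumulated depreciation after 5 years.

Depreciable base = $85,602 − $8,900 = $76,702.
Year 1: DB = ⌊$85,602 × 125%/8⌋ = $13,375; SL = ⌊$76,702/8⌋ = $9,587 → take DB $13,375. Book value $72,227.
Year 2: DB = ⌊$72,227 × 125%/8⌋ = $11,285; SL = ⌊$63,327/7⌋ = $9,046 → take DB $11,285. Book value $60,942.
Year 3: DB = ⌊$60,942 × 125%/8⌋ = $9,522; SL = ⌊$52,042/6⌋ = $8,673 → take DB $9,522. Book value $51,420.
Year 4: DB = ⌊$51,420 × 125%/8⌋ = $8,034; SL = ⌊$42,520/5⌋ = $8,504 → take SL $8,504. Book value $42,916.
Year 5: DB = ⌊$42,916 × 125%/8⌋ = $6,705; SL = ⌊$34,016/4⌋ = $8,504 → take SL $8,504. Book value $34,412.
Accumulated through year 5 = $85,602 − $34,412 = $51,190.

$51,190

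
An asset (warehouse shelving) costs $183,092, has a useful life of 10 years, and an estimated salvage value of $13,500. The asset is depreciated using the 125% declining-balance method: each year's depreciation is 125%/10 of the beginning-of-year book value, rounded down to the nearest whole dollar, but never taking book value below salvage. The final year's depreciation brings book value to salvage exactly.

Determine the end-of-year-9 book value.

Depreciable base = $183,092 − $13,500 = $169,592.
Year 1: ⌊$183,092 × 125%/10⌋ = $22,886. Book value $160,206.
Year 2: ⌊$160,206 × 125%/10⌋ = $20,025. Book value $140,181.
Year 3: ⌊$140,181 × 125%/10⌋ = $17,522. Book value $122,659.
Year 4: ⌊$122,659 × 125%/10⌋ = $15,332. Book value $107,327.
Year 5: ⌊$107,327 × 125%/10⌋ = $13,415. Book value $93,912.
Year 6: ⌊$93,912 × 125%/10⌋ = $11,739. Book value $82,173.
Year 7: ⌊$82,173 × 125%/10⌋ = $10,271. Book value $71,902.
Year 8: ⌊$71,902 × 125%/10⌋ = $8,987. Book value $62,915.
Year 9: ⌊$62,915 × 125%/10⌋ = $7,864. Book value $55,051.

$55,051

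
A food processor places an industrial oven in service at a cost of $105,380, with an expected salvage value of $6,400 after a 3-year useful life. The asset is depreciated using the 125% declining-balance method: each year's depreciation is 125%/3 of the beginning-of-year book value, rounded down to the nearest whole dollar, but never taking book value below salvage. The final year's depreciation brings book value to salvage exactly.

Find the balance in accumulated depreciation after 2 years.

Depreciable base = $105,380 − $6,400 = $98,980.
Year 1: ⌊$105,380 × 125%/3⌋ = $43,908. Book value $61,472.
Year 2: ⌊$61,472 × 125%/3⌋ = $25,613. Book value $35,859.
Accumulated through year 2 = $105,380 − $35,859 = $69,521.

$69,521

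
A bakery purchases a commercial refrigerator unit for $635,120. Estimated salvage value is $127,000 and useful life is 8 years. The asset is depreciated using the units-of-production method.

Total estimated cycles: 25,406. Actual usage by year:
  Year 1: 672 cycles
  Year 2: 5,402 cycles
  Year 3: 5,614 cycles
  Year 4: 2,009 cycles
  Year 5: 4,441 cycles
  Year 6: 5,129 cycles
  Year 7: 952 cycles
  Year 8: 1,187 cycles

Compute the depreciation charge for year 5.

Depreciable base = $635,120 − $127,000 = $508,120.
Rate = $508,120 / 25,406 cycles = $20 per cycle.
Year 1: 672 × $20 = $13,440. Book value $621,680.
Year 2: 5,402 × $20 = $108,040. Book value $513,640.
Year 3: 5,614 × $20 = $112,280. Book value $401,360.
Year 4: 2,009 × $20 = $40,180. Book value $361,180.
Year 5: 4,441 × $20 = $88,820. Book value $272,360.

$88,820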